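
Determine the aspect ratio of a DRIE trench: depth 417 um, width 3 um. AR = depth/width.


Step 1: AR = depth / width
Step 2: AR = 417 / 3
AR = 139.0


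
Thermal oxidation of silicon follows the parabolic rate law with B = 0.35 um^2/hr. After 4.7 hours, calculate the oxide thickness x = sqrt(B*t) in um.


Step 1: Compute B*t = 0.35 * 4.7 = 1.645
Step 2: x = sqrt(1.645)
x = 1.283 um


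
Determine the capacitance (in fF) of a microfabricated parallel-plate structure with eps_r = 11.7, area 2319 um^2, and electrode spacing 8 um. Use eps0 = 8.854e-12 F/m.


Step 1: Convert area to m^2: A = 2319e-12 m^2
Step 2: Convert gap to m: d = 8e-6 m
Step 3: C = eps0 * eps_r * A / d
C = 8.854e-12 * 11.7 * 2319e-12 / 8e-6
Step 4: Convert to fF (multiply by 1e15).
C = 30.03 fF


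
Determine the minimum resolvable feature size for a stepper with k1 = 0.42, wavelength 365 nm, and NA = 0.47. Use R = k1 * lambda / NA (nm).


Step 1: Identify values: k1 = 0.42, lambda = 365 nm, NA = 0.47
Step 2: R = k1 * lambda / NA
R = 0.42 * 365 / 0.47
R = 326.2 nm


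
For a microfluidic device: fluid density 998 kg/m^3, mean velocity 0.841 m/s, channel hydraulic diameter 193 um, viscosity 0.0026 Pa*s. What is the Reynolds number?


Step 1: Convert Dh to meters: Dh = 193e-6 m
Step 2: Re = rho * v * Dh / mu
Re = 998 * 0.841 * 193e-6 / 0.0026
Re = 62.303


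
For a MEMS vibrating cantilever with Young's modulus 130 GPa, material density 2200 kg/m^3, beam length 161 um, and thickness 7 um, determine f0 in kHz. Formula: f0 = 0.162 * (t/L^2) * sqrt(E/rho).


Step 1: Convert units to SI.
t_SI = 7e-6 m, L_SI = 161e-6 m
Step 2: Calculate sqrt(E/rho).
sqrt(130e9 / 2200) = 7687.06 m/s
Step 3: Compute f0.
f0 = 0.162 * 7e-6 / (161e-6)^2 * 7687.06 = 336295.9 Hz = 336.3 kHz


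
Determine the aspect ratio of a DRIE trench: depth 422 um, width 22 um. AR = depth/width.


Step 1: AR = depth / width
Step 2: AR = 422 / 22
AR = 19.2


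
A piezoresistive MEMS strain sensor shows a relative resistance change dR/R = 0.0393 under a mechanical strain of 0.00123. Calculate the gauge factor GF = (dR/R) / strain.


Step 1: Identify values.
dR/R = 0.0393, strain = 0.00123
Step 2: GF = (dR/R) / strain = 0.0393 / 0.00123
GF = 32.0


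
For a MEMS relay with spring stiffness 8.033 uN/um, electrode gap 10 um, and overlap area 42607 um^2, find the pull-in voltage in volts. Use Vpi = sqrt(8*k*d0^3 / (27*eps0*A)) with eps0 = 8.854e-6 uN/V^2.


Step 1: Compute numerator: 8 * k * d0^3 = 8 * 8.033 * 10^3 = 64264.0
Step 2: Compute denominator: 27 * eps0 * A = 27 * 8.854e-6 * 42607 = 10.185544
Step 3: Vpi = sqrt(64264.0 / 10.185544)
Vpi = 79.43 V


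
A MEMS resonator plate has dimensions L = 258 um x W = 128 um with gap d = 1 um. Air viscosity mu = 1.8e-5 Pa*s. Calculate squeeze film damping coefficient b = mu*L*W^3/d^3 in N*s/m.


Step 1: Convert to SI.
L = 258e-6 m, W = 128e-6 m, d = 1e-6 m
Step 2: W^3 = (128e-6)^3 = 2.10e-12 m^3
Step 3: d^3 = (1e-6)^3 = 1.00e-18 m^3
Step 4: b = 1.8e-5 * 258e-6 * 2.10e-12 / 1.00e-18
b = 9.74e-03 N*s/m


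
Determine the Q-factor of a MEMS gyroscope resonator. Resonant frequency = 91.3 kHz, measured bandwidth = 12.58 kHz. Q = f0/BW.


Step 1: Q = f0 / bandwidth
Step 2: Q = 91.3 / 12.58
Q = 7.3


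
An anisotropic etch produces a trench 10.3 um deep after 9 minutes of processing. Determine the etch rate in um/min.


Step 1: Etch rate = depth / time
Step 2: rate = 10.3 / 9
rate = 1.144 um/min


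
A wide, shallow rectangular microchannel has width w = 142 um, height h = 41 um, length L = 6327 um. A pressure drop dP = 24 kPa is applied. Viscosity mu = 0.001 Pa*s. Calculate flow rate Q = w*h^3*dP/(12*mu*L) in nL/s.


Step 1: Convert all dimensions to SI (meters).
w = 142e-6 m, h = 41e-6 m, L = 6327e-6 m, dP = 24e3 Pa
Step 2: Q = w * h^3 * dP / (12 * mu * L)
Q = 142e-6 * (41e-6)^3 * 24e3 / (12 * 0.001 * 6327e-6) = 3.09365639e-09 m^3/s
Step 3: Convert Q from m^3/s to nL/s (1 m^3 = 1e12 nL, so multiply by 1e12).
Q = 3093.656 nL/s


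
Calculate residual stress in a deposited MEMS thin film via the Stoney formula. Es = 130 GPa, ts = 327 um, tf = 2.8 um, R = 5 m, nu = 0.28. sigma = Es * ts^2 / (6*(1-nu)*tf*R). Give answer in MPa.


Step 1: Compute numerator: Es * ts^2 = 130 * 327^2 = 13900770 (GPa*um^2)
Step 2: Compute denominator (R in um): 6*(1-nu)*tf*R = 6*0.72*2.8*5e6 = 60480000.0 (um^2)
Step 3: sigma (GPa) = 13900770 / 60480000.0 = 2.29841e-01 GPa
Step 4: Convert to MPa (x1000): sigma = 229.8 MPa


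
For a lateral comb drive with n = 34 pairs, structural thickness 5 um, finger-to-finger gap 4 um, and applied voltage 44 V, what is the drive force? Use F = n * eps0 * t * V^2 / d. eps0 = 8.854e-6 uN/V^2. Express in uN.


Step 1: Parameters: n=34, eps0=8.854e-6 uN/V^2, t=5 um, V=44 V, d=4 um
Step 2: V^2 = 1936
Step 3: F = 34 * 8.854e-6 * 5 * 1936 / 4
F = 0.729 uN


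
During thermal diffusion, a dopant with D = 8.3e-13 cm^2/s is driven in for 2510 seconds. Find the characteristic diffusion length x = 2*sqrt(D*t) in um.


Step 1: Compute D*t = 8.3e-13 * 2510 = 2.0833e-09 cm^2
Step 2: sqrt(D*t) = 4.5643e-05 cm
Step 3: x = 2 * 4.5643e-05 cm = 9.1286e-05 cm
Step 4: Convert to um (1 cm = 1e4 um): x = 0.913 um


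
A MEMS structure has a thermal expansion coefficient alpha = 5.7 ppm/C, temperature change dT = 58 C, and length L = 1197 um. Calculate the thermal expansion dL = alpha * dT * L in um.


Step 1: Convert CTE: alpha = 5.7 ppm/C = 5.7e-6 /C
Step 2: dL = 5.7e-6 * 58 * 1197
dL = 0.3957 um


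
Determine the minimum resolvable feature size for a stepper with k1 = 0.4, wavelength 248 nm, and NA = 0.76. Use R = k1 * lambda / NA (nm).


Step 1: Identify values: k1 = 0.4, lambda = 248 nm, NA = 0.76
Step 2: R = k1 * lambda / NA
R = 0.4 * 248 / 0.76
R = 130.5 nm


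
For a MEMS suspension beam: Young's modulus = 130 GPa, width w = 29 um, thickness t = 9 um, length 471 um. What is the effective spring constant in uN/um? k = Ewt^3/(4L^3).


Step 1: Convert E to consistent units (1 GPa = 1000 uN/um^2).
E = 130 GPa = 130000 uN/um^2
Step 2: Compute t^3 = 9^3 = 729
Step 3: Compute L^3 = 471^3 = 104487111
Step 4: k = 130000 * 29 * 729 / (4 * 104487111)
k = 6.5758 uN/um


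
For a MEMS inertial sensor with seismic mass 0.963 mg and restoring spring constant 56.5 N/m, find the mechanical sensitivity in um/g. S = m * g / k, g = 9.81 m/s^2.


Step 1: Convert mass: m = 0.963 mg = 9.63e-07 kg
Step 2: S = m * g / k = 9.63e-07 * 9.81 / 56.5
Step 3: S = 1.67e-07 m/g
Step 4: Convert to um/g: S = 0.167 um/g


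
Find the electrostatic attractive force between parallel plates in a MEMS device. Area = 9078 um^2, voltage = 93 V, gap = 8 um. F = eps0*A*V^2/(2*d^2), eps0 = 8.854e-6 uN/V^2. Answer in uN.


Step 1: Identify parameters.
eps0 = 8.854e-6 uN/V^2, A = 9078 um^2, V = 93 V, d = 8 um
Step 2: Compute V^2 = 93^2 = 8649
Step 3: Compute d^2 = 8^2 = 64
Step 4: F = 0.5 * 8.854e-6 * 9078 * 8649 / 64
F = 5.431 uN


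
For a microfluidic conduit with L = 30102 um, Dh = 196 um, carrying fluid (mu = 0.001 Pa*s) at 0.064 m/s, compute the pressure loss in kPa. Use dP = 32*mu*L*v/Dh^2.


Step 1: Convert to SI: L = 30102e-6 m, Dh = 196e-6 m
Step 2: dP = 32 * 0.001 * 30102e-6 * 0.064 / (196e-6)^2
Step 3: dP = 1604.77 Pa
Step 4: Convert to kPa: dP = 1.6 kPa


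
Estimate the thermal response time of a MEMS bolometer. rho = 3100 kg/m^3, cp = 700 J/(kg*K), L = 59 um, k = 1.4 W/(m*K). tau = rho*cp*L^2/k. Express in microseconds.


Step 1: Convert L to m: L = 59e-6 m
Step 2: L^2 = (59e-6)^2 = 3.481e-09 m^2
Step 3: tau = 3100 * 700 * 3.481e-09 / 1.4 = 5.39555e-03 s
Step 4: Convert to microseconds (multiply by 1e6).
tau = 5395.55 us


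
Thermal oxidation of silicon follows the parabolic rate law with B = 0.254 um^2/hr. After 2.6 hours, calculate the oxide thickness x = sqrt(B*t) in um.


Step 1: Compute B*t = 0.254 * 2.6 = 0.6604
Step 2: x = sqrt(0.6604)
x = 0.813 um


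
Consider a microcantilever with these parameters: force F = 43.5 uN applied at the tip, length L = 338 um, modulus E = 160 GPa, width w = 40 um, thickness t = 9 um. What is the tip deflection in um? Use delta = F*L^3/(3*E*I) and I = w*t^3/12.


Step 1: Calculate the second moment of area.
I = w * t^3 / 12 = 40 * 9^3 / 12 = 2430.0 um^4
Step 2: Convert E to consistent units (1 GPa = 1000 uN/um^2).
E = 160 GPa = 160000 uN/um^2
Step 3: Calculate tip deflection.
delta = F * L^3 / (3 * E * I)
delta = 43.5 * 338^3 / (3 * 160000 * 2430.0)
delta = 1.4401 um


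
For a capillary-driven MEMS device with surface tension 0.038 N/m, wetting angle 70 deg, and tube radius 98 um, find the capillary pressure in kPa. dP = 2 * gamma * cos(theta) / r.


Step 1: cos(70 deg) = 0.342
Step 2: Convert r to m: r = 98e-6 m
Step 3: dP = 2 * 0.038 * 0.342 / 98e-6 = 265.2 Pa
Step 4: Convert Pa to kPa (divide by 1000).
dP = 0.27 kPa


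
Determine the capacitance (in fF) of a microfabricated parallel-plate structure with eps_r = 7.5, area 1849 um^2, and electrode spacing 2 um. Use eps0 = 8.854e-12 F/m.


Step 1: Convert area to m^2: A = 1849e-12 m^2
Step 2: Convert gap to m: d = 2e-6 m
Step 3: C = eps0 * eps_r * A / d
C = 8.854e-12 * 7.5 * 1849e-12 / 2e-6
Step 4: Convert to fF (multiply by 1e15).
C = 61.39 fF


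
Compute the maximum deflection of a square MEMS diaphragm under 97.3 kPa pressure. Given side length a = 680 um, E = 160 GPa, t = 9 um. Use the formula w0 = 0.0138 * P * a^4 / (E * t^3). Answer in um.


Step 1: Convert pressure to compatible units (E is in GPa, so P in GPa).
P = 97.3 kPa = 97.3e-6 GPa
Step 2: Compute numerator: 0.0138 * P * a^4.
a^4 = 680^4 = 213813760000
numerator = 0.0138 * 97.3e-6 * 213813760000 = 2.870963e+05
Step 3: Compute denominator: E * t^3 = 160 * 9^3 = 116640
Step 4: w0 = numerator / denominator = 2.870963e+05 / 116640 = 2.4614 um


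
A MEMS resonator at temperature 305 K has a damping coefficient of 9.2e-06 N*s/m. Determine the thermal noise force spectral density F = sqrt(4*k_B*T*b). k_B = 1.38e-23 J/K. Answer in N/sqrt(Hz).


Step 1: Compute 4 * k_B * T * b
= 4 * 1.38e-23 * 305 * 9.2e-06
= 1.5489e-25 N^2/Hz
Step 2: F_noise = sqrt(1.5489e-25)
F_noise = 3.94e-13 N/sqrt(Hz)


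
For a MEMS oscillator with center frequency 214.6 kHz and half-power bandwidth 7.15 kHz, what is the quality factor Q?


Step 1: Q = f0 / bandwidth
Step 2: Q = 214.6 / 7.15
Q = 30.0


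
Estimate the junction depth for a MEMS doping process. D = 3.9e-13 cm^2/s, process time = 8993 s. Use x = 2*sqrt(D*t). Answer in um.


Step 1: Compute D*t = 3.9e-13 * 8993 = 3.50727e-09 cm^2
Step 2: sqrt(D*t) = 5.92222e-05 cm
Step 3: x = 2 * 5.92222e-05 cm = 1.184444e-04 cm
Step 4: Convert to um (1 cm = 1e4 um): x = 1.184 um


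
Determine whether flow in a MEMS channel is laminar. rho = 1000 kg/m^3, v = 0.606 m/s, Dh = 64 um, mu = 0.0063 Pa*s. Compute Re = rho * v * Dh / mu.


Step 1: Convert Dh to meters: Dh = 64e-6 m
Step 2: Re = rho * v * Dh / mu
Re = 1000 * 0.606 * 64e-6 / 0.0063
Re = 6.156
Since Re = 6.156 is below ~2300, the flow is laminar.


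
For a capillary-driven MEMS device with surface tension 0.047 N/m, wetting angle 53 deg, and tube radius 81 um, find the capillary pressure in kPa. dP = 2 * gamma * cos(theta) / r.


Step 1: cos(53 deg) = 0.6018
Step 2: Convert r to m: r = 81e-6 m
Step 3: dP = 2 * 0.047 * 0.6018 / 81e-6 = 698.4 Pa
Step 4: Convert Pa to kPa (divide by 1000).
dP = 0.7 kPa


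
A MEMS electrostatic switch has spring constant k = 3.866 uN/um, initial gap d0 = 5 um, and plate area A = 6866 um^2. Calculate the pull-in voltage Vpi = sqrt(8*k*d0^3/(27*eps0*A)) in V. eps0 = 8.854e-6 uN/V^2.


Step 1: Compute numerator: 8 * k * d0^3 = 8 * 3.866 * 5^3 = 3866.0
Step 2: Compute denominator: 27 * eps0 * A = 27 * 8.854e-6 * 6866 = 1.641372
Step 3: Vpi = sqrt(3866.0 / 1.641372)
Vpi = 48.53 V


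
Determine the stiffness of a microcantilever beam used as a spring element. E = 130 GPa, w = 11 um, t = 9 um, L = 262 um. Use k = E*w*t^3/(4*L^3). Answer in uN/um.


Step 1: Convert E to consistent units (1 GPa = 1000 uN/um^2).
E = 130 GPa = 130000 uN/um^2
Step 2: Compute t^3 = 9^3 = 729
Step 3: Compute L^3 = 262^3 = 17984728
Step 4: k = 130000 * 11 * 729 / (4 * 17984728)
k = 14.491 uN/um


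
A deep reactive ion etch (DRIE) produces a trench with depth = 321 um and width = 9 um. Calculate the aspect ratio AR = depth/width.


Step 1: AR = depth / width
Step 2: AR = 321 / 9
AR = 35.7


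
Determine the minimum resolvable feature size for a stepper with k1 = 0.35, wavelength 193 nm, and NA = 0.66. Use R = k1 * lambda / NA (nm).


Step 1: Identify values: k1 = 0.35, lambda = 193 nm, NA = 0.66
Step 2: R = k1 * lambda / NA
R = 0.35 * 193 / 0.66
R = 102.3 nm


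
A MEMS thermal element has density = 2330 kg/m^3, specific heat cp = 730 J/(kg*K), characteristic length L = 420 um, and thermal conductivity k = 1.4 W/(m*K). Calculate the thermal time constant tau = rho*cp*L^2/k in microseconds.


Step 1: Convert L to m: L = 420e-6 m
Step 2: L^2 = (420e-6)^2 = 1.764e-07 m^2
Step 3: tau = 2330 * 730 * 1.764e-07 / 1.4 = 2.143134e-01 s
Step 4: Convert to microseconds (multiply by 1e6).
tau = 214313.4 us


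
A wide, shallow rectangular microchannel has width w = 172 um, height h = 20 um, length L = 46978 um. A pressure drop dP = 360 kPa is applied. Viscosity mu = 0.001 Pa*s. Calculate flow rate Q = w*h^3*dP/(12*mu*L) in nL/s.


Step 1: Convert all dimensions to SI (meters).
w = 172e-6 m, h = 20e-6 m, L = 46978e-6 m, dP = 360e3 Pa
Step 2: Q = w * h^3 * dP / (12 * mu * L)
Q = 172e-6 * (20e-6)^3 * 360e3 / (12 * 0.001 * 46978e-6) = 8.7870918e-10 m^3/s
Step 3: Convert Q from m^3/s to nL/s (1 m^3 = 1e12 nL, so multiply by 1e12).
Q = 878.709 nL/s


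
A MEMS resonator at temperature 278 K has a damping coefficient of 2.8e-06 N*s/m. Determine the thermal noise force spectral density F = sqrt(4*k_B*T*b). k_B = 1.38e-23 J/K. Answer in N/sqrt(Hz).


Step 1: Compute 4 * k_B * T * b
= 4 * 1.38e-23 * 278 * 2.8e-06
= 4.2968e-26 N^2/Hz
Step 2: F_noise = sqrt(4.2968e-26)
F_noise = 2.07e-13 N/sqrt(Hz)


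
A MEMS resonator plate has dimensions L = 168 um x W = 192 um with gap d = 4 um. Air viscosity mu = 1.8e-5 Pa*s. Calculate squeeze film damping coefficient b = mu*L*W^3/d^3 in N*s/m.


Step 1: Convert to SI.
L = 168e-6 m, W = 192e-6 m, d = 4e-6 m
Step 2: W^3 = (192e-6)^3 = 7.08e-12 m^3
Step 3: d^3 = (4e-6)^3 = 6.40e-17 m^3
Step 4: b = 1.8e-5 * 168e-6 * 7.08e-12 / 6.40e-17
b = 3.34e-04 N*s/m


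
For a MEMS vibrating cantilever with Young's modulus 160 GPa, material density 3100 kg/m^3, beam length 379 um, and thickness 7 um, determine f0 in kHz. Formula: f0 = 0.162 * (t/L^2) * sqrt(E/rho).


Step 1: Convert units to SI.
t_SI = 7e-6 m, L_SI = 379e-6 m
Step 2: Calculate sqrt(E/rho).
sqrt(160e9 / 3100) = 7184.21 m/s
Step 3: Compute f0.
f0 = 0.162 * 7e-6 / (379e-6)^2 * 7184.21 = 56717.1 Hz = 56.72 kHz


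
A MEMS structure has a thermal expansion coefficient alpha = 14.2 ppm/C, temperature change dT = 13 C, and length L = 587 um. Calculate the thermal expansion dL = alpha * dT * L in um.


Step 1: Convert CTE: alpha = 14.2 ppm/C = 14.2e-6 /C
Step 2: dL = 14.2e-6 * 13 * 587
dL = 0.1084 um


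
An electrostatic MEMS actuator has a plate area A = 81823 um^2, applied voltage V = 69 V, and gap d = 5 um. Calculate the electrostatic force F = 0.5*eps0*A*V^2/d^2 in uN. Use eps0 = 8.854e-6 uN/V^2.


Step 1: Identify parameters.
eps0 = 8.854e-6 uN/V^2, A = 81823 um^2, V = 69 V, d = 5 um
Step 2: Compute V^2 = 69^2 = 4761
Step 3: Compute d^2 = 5^2 = 25
Step 4: F = 0.5 * 8.854e-6 * 81823 * 4761 / 25
F = 68.983 uN


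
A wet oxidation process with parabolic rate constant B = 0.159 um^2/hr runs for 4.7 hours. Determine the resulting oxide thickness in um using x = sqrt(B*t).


Step 1: Compute B*t = 0.159 * 4.7 = 0.7473
Step 2: x = sqrt(0.7473)
x = 0.864 um


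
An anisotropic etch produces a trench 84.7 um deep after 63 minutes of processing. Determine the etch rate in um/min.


Step 1: Etch rate = depth / time
Step 2: rate = 84.7 / 63
rate = 1.344 um/min


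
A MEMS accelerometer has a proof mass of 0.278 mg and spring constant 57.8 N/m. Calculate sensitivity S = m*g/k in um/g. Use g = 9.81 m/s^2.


Step 1: Convert mass: m = 0.278 mg = 2.78e-07 kg
Step 2: S = m * g / k = 2.78e-07 * 9.81 / 57.8
Step 3: S = 4.72e-08 m/g
Step 4: Convert to um/g: S = 0.047 um/g


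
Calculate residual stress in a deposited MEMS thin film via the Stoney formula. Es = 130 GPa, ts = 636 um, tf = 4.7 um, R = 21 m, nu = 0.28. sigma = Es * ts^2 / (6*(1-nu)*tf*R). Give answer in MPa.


Step 1: Compute numerator: Es * ts^2 = 130 * 636^2 = 52584480 (GPa*um^2)
Step 2: Compute denominator (R in um): 6*(1-nu)*tf*R = 6*0.72*4.7*21e6 = 426384000.0 (um^2)
Step 3: sigma (GPa) = 52584480 / 426384000.0 = 1.23327e-01 GPa
Step 4: Convert to MPa (x1000): sigma = 123.3 MPa


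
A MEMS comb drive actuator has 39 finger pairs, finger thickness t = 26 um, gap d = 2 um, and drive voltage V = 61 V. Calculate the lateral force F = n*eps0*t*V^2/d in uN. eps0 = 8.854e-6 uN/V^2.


Step 1: Parameters: n=39, eps0=8.854e-6 uN/V^2, t=26 um, V=61 V, d=2 um
Step 2: V^2 = 3721
Step 3: F = 39 * 8.854e-6 * 26 * 3721 / 2
F = 16.703 uN


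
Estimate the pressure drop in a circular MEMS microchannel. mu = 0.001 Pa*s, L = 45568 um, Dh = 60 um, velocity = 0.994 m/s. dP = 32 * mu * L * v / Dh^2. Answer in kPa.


Step 1: Convert to SI: L = 45568e-6 m, Dh = 60e-6 m
Step 2: dP = 32 * 0.001 * 45568e-6 * 0.994 / (60e-6)^2
Step 3: dP = 402618.60 Pa
Step 4: Convert to kPa: dP = 402.62 kPa


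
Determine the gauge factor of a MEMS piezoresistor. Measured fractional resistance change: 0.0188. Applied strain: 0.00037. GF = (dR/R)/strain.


Step 1: Identify values.
dR/R = 0.0188, strain = 0.00037
Step 2: GF = (dR/R) / strain = 0.0188 / 0.00037
GF = 50.8


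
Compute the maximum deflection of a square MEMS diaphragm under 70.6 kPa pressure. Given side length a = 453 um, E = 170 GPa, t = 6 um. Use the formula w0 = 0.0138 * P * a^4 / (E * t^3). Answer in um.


Step 1: Convert pressure to compatible units (E is in GPa, so P in GPa).
P = 70.6 kPa = 70.6e-6 GPa
Step 2: Compute numerator: 0.0138 * P * a^4.
a^4 = 453^4 = 42110733681
numerator = 0.0138 * 70.6e-6 * 42110733681 = 4.102765e+04
Step 3: Compute denominator: E * t^3 = 170 * 6^3 = 36720
Step 4: w0 = numerator / denominator = 4.102765e+04 / 36720 = 1.1173 um


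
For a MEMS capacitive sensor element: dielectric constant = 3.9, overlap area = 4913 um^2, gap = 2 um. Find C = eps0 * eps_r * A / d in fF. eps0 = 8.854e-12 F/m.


Step 1: Convert area to m^2: A = 4913e-12 m^2
Step 2: Convert gap to m: d = 2e-6 m
Step 3: C = eps0 * eps_r * A / d
C = 8.854e-12 * 3.9 * 4913e-12 / 2e-6
Step 4: Convert to fF (multiply by 1e15).
C = 84.82 fF


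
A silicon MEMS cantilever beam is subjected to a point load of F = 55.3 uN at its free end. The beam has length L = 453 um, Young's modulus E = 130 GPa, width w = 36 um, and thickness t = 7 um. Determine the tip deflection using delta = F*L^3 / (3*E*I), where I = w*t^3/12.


Step 1: Calculate the second moment of area.
I = w * t^3 / 12 = 36 * 7^3 / 12 = 1029.0 um^4
Step 2: Convert E to consistent units (1 GPa = 1000 uN/um^2).
E = 130 GPa = 130000 uN/um^2
Step 3: Calculate tip deflection.
delta = F * L^3 / (3 * E * I)
delta = 55.3 * 453^3 / (3 * 130000 * 1029.0)
delta = 12.8097 um


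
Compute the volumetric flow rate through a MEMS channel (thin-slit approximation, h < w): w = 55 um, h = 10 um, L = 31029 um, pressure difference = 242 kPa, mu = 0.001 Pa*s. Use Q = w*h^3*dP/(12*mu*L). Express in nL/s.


Step 1: Convert all dimensions to SI (meters).
w = 55e-6 m, h = 10e-6 m, L = 31029e-6 m, dP = 242e3 Pa
Step 2: Q = w * h^3 * dP / (12 * mu * L)
Q = 55e-6 * (10e-6)^3 * 242e3 / (12 * 0.001 * 31029e-6) = 3.574613e-11 m^3/s
Step 3: Convert Q from m^3/s to nL/s (1 m^3 = 1e12 nL, so multiply by 1e12).
Q = 35.746 nL/s


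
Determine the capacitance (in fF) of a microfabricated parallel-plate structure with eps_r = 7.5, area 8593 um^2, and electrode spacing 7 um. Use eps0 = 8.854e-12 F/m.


Step 1: Convert area to m^2: A = 8593e-12 m^2
Step 2: Convert gap to m: d = 7e-6 m
Step 3: C = eps0 * eps_r * A / d
C = 8.854e-12 * 7.5 * 8593e-12 / 7e-6
Step 4: Convert to fF (multiply by 1e15).
C = 81.52 fF


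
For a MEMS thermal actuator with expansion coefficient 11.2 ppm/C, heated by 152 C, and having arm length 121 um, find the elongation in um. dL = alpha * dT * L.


Step 1: Convert CTE: alpha = 11.2 ppm/C = 11.2e-6 /C
Step 2: dL = 11.2e-6 * 152 * 121
dL = 0.206 um


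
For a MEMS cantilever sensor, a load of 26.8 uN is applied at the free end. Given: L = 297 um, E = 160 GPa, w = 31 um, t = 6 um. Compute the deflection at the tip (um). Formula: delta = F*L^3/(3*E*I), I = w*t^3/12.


Step 1: Calculate the second moment of area.
I = w * t^3 / 12 = 31 * 6^3 / 12 = 558.0 um^4
Step 2: Convert E to consistent units (1 GPa = 1000 uN/um^2).
E = 160 GPa = 160000 uN/um^2
Step 3: Calculate tip deflection.
delta = F * L^3 / (3 * E * I)
delta = 26.8 * 297^3 / (3 * 160000 * 558.0)
delta = 2.6214 um


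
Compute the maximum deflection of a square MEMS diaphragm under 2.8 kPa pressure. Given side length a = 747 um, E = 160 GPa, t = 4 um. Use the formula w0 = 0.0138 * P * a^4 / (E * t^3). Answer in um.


Step 1: Convert pressure to compatible units (E is in GPa, so P in GPa).
P = 2.8 kPa = 2.8e-6 GPa
Step 2: Compute numerator: 0.0138 * P * a^4.
a^4 = 747^4 = 311374044081
numerator = 0.0138 * 2.8e-6 * 311374044081 = 1.20315e+04
Step 3: Compute denominator: E * t^3 = 160 * 4^3 = 10240
Step 4: w0 = numerator / denominator = 1.20315e+04 / 10240 = 1.175 um


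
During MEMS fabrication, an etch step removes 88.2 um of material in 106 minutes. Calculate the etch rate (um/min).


Step 1: Etch rate = depth / time
Step 2: rate = 88.2 / 106
rate = 0.832 um/min


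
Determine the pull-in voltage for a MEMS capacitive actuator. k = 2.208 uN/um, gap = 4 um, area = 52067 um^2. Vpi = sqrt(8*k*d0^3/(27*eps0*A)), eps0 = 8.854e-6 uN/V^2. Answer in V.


Step 1: Compute numerator: 8 * k * d0^3 = 8 * 2.208 * 4^3 = 1130.496
Step 2: Compute denominator: 27 * eps0 * A = 27 * 8.854e-6 * 52067 = 12.447033
Step 3: Vpi = sqrt(1130.496 / 12.447033)
Vpi = 9.53 V


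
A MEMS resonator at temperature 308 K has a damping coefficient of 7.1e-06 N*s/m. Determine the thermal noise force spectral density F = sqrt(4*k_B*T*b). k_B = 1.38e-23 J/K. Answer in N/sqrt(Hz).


Step 1: Compute 4 * k_B * T * b
= 4 * 1.38e-23 * 308 * 7.1e-06
= 1.2071e-25 N^2/Hz
Step 2: F_noise = sqrt(1.2071e-25)
F_noise = 3.47e-13 N/sqrt(Hz)


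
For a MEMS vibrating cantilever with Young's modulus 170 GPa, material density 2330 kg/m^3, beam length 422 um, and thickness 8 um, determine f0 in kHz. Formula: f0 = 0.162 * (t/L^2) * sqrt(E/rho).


Step 1: Convert units to SI.
t_SI = 8e-6 m, L_SI = 422e-6 m
Step 2: Calculate sqrt(E/rho).
sqrt(170e9 / 2330) = 8541.74 m/s
Step 3: Compute f0.
f0 = 0.162 * 8e-6 / (422e-6)^2 * 8541.74 = 62162.2 Hz = 62.16 kHz


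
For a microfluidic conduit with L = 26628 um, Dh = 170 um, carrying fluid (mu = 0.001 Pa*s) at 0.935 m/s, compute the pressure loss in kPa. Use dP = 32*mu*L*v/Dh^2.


Step 1: Convert to SI: L = 26628e-6 m, Dh = 170e-6 m
Step 2: dP = 32 * 0.001 * 26628e-6 * 0.935 / (170e-6)^2
Step 3: dP = 27567.81 Pa
Step 4: Convert to kPa: dP = 27.57 kPa


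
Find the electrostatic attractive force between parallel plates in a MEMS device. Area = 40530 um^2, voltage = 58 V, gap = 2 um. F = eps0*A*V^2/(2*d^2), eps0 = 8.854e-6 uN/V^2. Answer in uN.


Step 1: Identify parameters.
eps0 = 8.854e-6 uN/V^2, A = 40530 um^2, V = 58 V, d = 2 um
Step 2: Compute V^2 = 58^2 = 3364
Step 3: Compute d^2 = 2^2 = 4
Step 4: F = 0.5 * 8.854e-6 * 40530 * 3364 / 4
F = 150.898 uN


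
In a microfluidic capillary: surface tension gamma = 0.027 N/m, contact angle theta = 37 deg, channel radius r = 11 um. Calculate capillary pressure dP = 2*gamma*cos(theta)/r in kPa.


Step 1: cos(37 deg) = 0.7986
Step 2: Convert r to m: r = 11e-6 m
Step 3: dP = 2 * 0.027 * 0.7986 / 11e-6 = 3920.4 Pa
Step 4: Convert Pa to kPa (divide by 1000).
dP = 3.92 kPa


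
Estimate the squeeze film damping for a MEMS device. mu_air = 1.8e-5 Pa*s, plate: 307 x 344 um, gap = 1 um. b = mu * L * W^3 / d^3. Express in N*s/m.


Step 1: Convert to SI.
L = 307e-6 m, W = 344e-6 m, d = 1e-6 m
Step 2: W^3 = (344e-6)^3 = 4.07e-11 m^3
Step 3: d^3 = (1e-6)^3 = 1.00e-18 m^3
Step 4: b = 1.8e-5 * 307e-6 * 4.07e-11 / 1.00e-18
b = 2.25e-01 N*s/m


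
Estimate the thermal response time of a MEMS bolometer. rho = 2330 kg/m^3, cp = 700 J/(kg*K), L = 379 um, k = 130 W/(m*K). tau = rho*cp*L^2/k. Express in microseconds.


Step 1: Convert L to m: L = 379e-6 m
Step 2: L^2 = (379e-6)^2 = 1.43641e-07 m^2
Step 3: tau = 2330 * 700 * 1.43641e-07 / 130 = 1.80214208e-03 s
Step 4: Convert to microseconds (multiply by 1e6).
tau = 1802.142 us


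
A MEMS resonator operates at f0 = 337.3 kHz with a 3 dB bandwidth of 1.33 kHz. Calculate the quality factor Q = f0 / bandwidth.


Step 1: Q = f0 / bandwidth
Step 2: Q = 337.3 / 1.33
Q = 253.6


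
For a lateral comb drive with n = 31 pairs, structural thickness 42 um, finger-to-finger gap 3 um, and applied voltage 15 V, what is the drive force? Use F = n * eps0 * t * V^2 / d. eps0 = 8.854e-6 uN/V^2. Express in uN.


Step 1: Parameters: n=31, eps0=8.854e-6 uN/V^2, t=42 um, V=15 V, d=3 um
Step 2: V^2 = 225
Step 3: F = 31 * 8.854e-6 * 42 * 225 / 3
F = 0.865 uN


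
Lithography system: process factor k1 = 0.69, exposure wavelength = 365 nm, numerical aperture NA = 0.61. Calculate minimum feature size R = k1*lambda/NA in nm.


Step 1: Identify values: k1 = 0.69, lambda = 365 nm, NA = 0.61
Step 2: R = k1 * lambda / NA
R = 0.69 * 365 / 0.61
R = 412.9 nm


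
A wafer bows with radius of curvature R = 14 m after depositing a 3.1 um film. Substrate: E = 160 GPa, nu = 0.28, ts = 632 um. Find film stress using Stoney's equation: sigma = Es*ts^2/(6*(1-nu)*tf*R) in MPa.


Step 1: Compute numerator: Es * ts^2 = 160 * 632^2 = 63907840 (GPa*um^2)
Step 2: Compute denominator (R in um): 6*(1-nu)*tf*R = 6*0.72*3.1*14e6 = 187488000.0 (um^2)
Step 3: sigma (GPa) = 63907840 / 187488000.0 = 3.40864e-01 GPa
Step 4: Convert to MPa (x1000): sigma = 340.9 MPa


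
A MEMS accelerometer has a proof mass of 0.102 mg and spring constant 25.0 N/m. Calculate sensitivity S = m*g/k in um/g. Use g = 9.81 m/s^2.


Step 1: Convert mass: m = 0.102 mg = 1.02e-07 kg
Step 2: S = m * g / k = 1.02e-07 * 9.81 / 25.0
Step 3: S = 4.00e-08 m/g
Step 4: Convert to um/g: S = 0.04 um/g


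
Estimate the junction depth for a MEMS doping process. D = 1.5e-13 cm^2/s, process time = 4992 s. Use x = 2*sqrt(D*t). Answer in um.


Step 1: Compute D*t = 1.5e-13 * 4992 = 7.488e-10 cm^2
Step 2: sqrt(D*t) = 2.7364e-05 cm
Step 3: x = 2 * 2.7364e-05 cm = 5.4728e-05 cm
Step 4: Convert to um (1 cm = 1e4 um): x = 0.547 um


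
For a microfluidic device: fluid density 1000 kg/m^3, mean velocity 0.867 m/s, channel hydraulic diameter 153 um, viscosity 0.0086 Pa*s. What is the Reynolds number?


Step 1: Convert Dh to meters: Dh = 153e-6 m
Step 2: Re = rho * v * Dh / mu
Re = 1000 * 0.867 * 153e-6 / 0.0086
Re = 15.425


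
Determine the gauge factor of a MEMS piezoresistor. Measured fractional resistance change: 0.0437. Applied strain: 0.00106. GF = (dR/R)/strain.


Step 1: Identify values.
dR/R = 0.0437, strain = 0.00106
Step 2: GF = (dR/R) / strain = 0.0437 / 0.00106
GF = 41.2


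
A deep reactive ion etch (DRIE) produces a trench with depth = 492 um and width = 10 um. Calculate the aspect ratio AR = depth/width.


Step 1: AR = depth / width
Step 2: AR = 492 / 10
AR = 49.2


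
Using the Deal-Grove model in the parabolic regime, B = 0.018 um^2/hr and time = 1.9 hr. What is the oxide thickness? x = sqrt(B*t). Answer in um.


Step 1: Compute B*t = 0.018 * 1.9 = 0.0342
Step 2: x = sqrt(0.0342)
x = 0.185 um


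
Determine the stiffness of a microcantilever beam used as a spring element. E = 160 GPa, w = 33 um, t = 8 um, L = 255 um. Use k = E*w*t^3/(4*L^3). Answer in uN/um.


Step 1: Convert E to consistent units (1 GPa = 1000 uN/um^2).
E = 160 GPa = 160000 uN/um^2
Step 2: Compute t^3 = 8^3 = 512
Step 3: Compute L^3 = 255^3 = 16581375
Step 4: k = 160000 * 33 * 512 / (4 * 16581375)
k = 40.759 uN/um


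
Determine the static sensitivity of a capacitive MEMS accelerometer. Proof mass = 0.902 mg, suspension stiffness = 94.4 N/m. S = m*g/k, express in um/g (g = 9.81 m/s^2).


Step 1: Convert mass: m = 0.902 mg = 9.02e-07 kg
Step 2: S = m * g / k = 9.02e-07 * 9.81 / 94.4
Step 3: S = 9.37e-08 m/g
Step 4: Convert to um/g: S = 0.094 um/g


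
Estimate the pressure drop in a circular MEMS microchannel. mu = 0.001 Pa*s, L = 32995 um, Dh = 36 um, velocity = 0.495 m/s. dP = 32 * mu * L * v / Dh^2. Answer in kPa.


Step 1: Convert to SI: L = 32995e-6 m, Dh = 36e-6 m
Step 2: dP = 32 * 0.001 * 32995e-6 * 0.495 / (36e-6)^2
Step 3: dP = 403272.22 Pa
Step 4: Convert to kPa: dP = 403.27 kPa


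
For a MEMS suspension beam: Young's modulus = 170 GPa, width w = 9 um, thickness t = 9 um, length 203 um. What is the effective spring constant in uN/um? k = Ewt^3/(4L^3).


Step 1: Convert E to consistent units (1 GPa = 1000 uN/um^2).
E = 170 GPa = 170000 uN/um^2
Step 2: Compute t^3 = 9^3 = 729
Step 3: Compute L^3 = 203^3 = 8365427
Step 4: k = 170000 * 9 * 729 / (4 * 8365427)
k = 33.3327 uN/um


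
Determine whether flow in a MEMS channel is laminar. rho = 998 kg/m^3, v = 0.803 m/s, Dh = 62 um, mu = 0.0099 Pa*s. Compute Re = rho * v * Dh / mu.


Step 1: Convert Dh to meters: Dh = 62e-6 m
Step 2: Re = rho * v * Dh / mu
Re = 998 * 0.803 * 62e-6 / 0.0099
Re = 5.019
Since Re = 5.019 is below ~2300, the flow is laminar.


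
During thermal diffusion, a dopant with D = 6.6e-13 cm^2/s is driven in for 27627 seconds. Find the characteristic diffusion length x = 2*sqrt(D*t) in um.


Step 1: Compute D*t = 6.6e-13 * 27627 = 1.823382e-08 cm^2
Step 2: sqrt(D*t) = 1.35033e-04 cm
Step 3: x = 2 * 1.35033e-04 cm = 2.70066e-04 cm
Step 4: Convert to um (1 cm = 1e4 um): x = 2.701 um


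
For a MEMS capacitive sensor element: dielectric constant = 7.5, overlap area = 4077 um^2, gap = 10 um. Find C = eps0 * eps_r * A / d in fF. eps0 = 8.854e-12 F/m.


Step 1: Convert area to m^2: A = 4077e-12 m^2
Step 2: Convert gap to m: d = 10e-6 m
Step 3: C = eps0 * eps_r * A / d
C = 8.854e-12 * 7.5 * 4077e-12 / 10e-6
Step 4: Convert to fF (multiply by 1e15).
C = 27.07 fF


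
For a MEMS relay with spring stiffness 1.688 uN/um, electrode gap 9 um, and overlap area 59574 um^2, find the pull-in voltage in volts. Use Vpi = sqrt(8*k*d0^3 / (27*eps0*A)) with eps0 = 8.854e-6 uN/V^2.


Step 1: Compute numerator: 8 * k * d0^3 = 8 * 1.688 * 9^3 = 9844.416
Step 2: Compute denominator: 27 * eps0 * A = 27 * 8.854e-6 * 59574 = 14.241641
Step 3: Vpi = sqrt(9844.416 / 14.241641)
Vpi = 26.29 V


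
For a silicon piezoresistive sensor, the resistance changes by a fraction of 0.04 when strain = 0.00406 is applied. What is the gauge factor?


Step 1: Identify values.
dR/R = 0.04, strain = 0.00406
Step 2: GF = (dR/R) / strain = 0.04 / 0.00406
GF = 9.9


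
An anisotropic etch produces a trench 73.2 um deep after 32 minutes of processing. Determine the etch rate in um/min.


Step 1: Etch rate = depth / time
Step 2: rate = 73.2 / 32
rate = 2.288 um/min


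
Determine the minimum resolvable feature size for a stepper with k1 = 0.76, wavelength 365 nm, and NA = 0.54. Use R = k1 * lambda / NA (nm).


Step 1: Identify values: k1 = 0.76, lambda = 365 nm, NA = 0.54
Step 2: R = k1 * lambda / NA
R = 0.76 * 365 / 0.54
R = 513.7 nm


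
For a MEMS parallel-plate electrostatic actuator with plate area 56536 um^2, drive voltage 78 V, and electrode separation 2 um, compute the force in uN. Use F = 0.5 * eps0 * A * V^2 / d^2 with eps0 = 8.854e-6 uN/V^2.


Step 1: Identify parameters.
eps0 = 8.854e-6 uN/V^2, A = 56536 um^2, V = 78 V, d = 2 um
Step 2: Compute V^2 = 78^2 = 6084
Step 3: Compute d^2 = 2^2 = 4
Step 4: F = 0.5 * 8.854e-6 * 56536 * 6084 / 4
F = 380.683 uN


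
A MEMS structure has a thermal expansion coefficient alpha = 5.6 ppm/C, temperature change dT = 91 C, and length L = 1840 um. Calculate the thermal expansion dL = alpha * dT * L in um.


Step 1: Convert CTE: alpha = 5.6 ppm/C = 5.6e-6 /C
Step 2: dL = 5.6e-6 * 91 * 1840
dL = 0.9377 um


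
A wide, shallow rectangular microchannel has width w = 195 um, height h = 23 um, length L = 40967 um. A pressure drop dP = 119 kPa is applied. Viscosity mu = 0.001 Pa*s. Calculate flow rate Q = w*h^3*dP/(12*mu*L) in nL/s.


Step 1: Convert all dimensions to SI (meters).
w = 195e-6 m, h = 23e-6 m, L = 40967e-6 m, dP = 119e3 Pa
Step 2: Q = w * h^3 * dP / (12 * mu * L)
Q = 195e-6 * (23e-6)^3 * 119e3 / (12 * 0.001 * 40967e-6) = 5.7431436e-10 m^3/s
Step 3: Convert Q from m^3/s to nL/s (1 m^3 = 1e12 nL, so multiply by 1e12).
Q = 574.314 nL/s


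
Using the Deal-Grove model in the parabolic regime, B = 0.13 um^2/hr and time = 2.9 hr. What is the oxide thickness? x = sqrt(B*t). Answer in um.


Step 1: Compute B*t = 0.13 * 2.9 = 0.377
Step 2: x = sqrt(0.377)
x = 0.614 um


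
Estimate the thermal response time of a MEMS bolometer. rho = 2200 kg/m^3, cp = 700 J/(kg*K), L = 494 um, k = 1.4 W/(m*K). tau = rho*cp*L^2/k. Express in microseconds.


Step 1: Convert L to m: L = 494e-6 m
Step 2: L^2 = (494e-6)^2 = 2.44036e-07 m^2
Step 3: tau = 2200 * 700 * 2.44036e-07 / 1.4 = 2.684396e-01 s
Step 4: Convert to microseconds (multiply by 1e6).
tau = 268439.6 us


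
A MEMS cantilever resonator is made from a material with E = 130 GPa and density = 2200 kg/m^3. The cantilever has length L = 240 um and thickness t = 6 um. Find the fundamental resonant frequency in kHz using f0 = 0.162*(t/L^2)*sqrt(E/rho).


Step 1: Convert units to SI.
t_SI = 6e-6 m, L_SI = 240e-6 m
Step 2: Calculate sqrt(E/rho).
sqrt(130e9 / 2200) = 7687.06 m/s
Step 3: Compute f0.
f0 = 0.162 * 6e-6 / (240e-6)^2 * 7687.06 = 129719.1 Hz = 129.72 kHz


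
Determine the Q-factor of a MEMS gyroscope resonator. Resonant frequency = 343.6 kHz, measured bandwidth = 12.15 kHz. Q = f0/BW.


Step 1: Q = f0 / bandwidth
Step 2: Q = 343.6 / 12.15
Q = 28.3


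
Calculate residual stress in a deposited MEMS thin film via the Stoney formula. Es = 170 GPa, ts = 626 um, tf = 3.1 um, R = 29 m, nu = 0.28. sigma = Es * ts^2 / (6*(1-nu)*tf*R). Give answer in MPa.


Step 1: Compute numerator: Es * ts^2 = 170 * 626^2 = 66618920 (GPa*um^2)
Step 2: Compute denominator (R in um): 6*(1-nu)*tf*R = 6*0.72*3.1*29e6 = 388368000.0 (um^2)
Step 3: sigma (GPa) = 66618920 / 388368000.0 = 1.71536e-01 GPa
Step 4: Convert to MPa (x1000): sigma = 171.5 MPa


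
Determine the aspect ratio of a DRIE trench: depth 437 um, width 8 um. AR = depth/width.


Step 1: AR = depth / width
Step 2: AR = 437 / 8
AR = 54.6


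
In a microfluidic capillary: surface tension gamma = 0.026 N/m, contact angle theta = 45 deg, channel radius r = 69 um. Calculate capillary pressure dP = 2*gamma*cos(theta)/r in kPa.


Step 1: cos(45 deg) = 0.7071
Step 2: Convert r to m: r = 69e-6 m
Step 3: dP = 2 * 0.026 * 0.7071 / 69e-6 = 532.9 Pa
Step 4: Convert Pa to kPa (divide by 1000).
dP = 0.53 kPa


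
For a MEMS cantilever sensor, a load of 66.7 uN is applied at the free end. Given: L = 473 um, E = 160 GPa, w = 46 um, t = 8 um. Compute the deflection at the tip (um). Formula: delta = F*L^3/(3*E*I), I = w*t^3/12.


Step 1: Calculate the second moment of area.
I = w * t^3 / 12 = 46 * 8^3 / 12 = 1962.6667 um^4
Step 2: Convert E to consistent units (1 GPa = 1000 uN/um^2).
E = 160 GPa = 160000 uN/um^2
Step 3: Calculate tip deflection.
delta = F * L^3 / (3 * E * I)
delta = 66.7 * 473^3 / (3 * 160000 * 1962.6667)
delta = 7.4924 um


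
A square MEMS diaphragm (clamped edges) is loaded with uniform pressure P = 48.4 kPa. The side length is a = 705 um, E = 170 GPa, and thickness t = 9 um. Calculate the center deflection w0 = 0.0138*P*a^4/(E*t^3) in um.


Step 1: Convert pressure to compatible units (E is in GPa, so P in GPa).
P = 48.4 kPa = 48.4e-6 GPa
Step 2: Compute numerator: 0.0138 * P * a^4.
a^4 = 705^4 = 247033850625
numerator = 0.0138 * 48.4e-6 * 247033850625 = 1.649988e+05
Step 3: Compute denominator: E * t^3 = 170 * 9^3 = 123930
Step 4: w0 = numerator / denominator = 1.649988e+05 / 123930 = 1.3314 um


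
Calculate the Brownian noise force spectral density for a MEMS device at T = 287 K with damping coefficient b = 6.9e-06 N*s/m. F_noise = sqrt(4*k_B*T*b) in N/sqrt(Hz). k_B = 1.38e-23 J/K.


Step 1: Compute 4 * k_B * T * b
= 4 * 1.38e-23 * 287 * 6.9e-06
= 1.0931e-25 N^2/Hz
Step 2: F_noise = sqrt(1.0931e-25)
F_noise = 3.31e-13 N/sqrt(Hz)


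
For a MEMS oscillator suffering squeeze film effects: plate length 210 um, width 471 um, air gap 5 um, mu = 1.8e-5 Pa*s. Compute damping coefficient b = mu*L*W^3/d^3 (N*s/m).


Step 1: Convert to SI.
L = 210e-6 m, W = 471e-6 m, d = 5e-6 m
Step 2: W^3 = (471e-6)^3 = 1.04e-10 m^3
Step 3: d^3 = (5e-6)^3 = 1.25e-16 m^3
Step 4: b = 1.8e-5 * 210e-6 * 1.04e-10 / 1.25e-16
b = 3.16e-03 N*s/m


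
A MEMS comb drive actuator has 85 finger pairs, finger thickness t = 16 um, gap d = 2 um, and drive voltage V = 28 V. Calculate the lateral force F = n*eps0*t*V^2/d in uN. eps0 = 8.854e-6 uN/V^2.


Step 1: Parameters: n=85, eps0=8.854e-6 uN/V^2, t=16 um, V=28 V, d=2 um
Step 2: V^2 = 784
Step 3: F = 85 * 8.854e-6 * 16 * 784 / 2
F = 4.72 uN


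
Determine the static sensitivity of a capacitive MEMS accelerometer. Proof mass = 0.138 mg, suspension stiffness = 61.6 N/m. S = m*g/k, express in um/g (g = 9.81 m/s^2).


Step 1: Convert mass: m = 0.138 mg = 1.38e-07 kg
Step 2: S = m * g / k = 1.38e-07 * 9.81 / 61.6
Step 3: S = 2.20e-08 m/g
Step 4: Convert to um/g: S = 0.022 um/g


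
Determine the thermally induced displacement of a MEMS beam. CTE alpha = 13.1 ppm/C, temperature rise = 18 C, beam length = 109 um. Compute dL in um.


Step 1: Convert CTE: alpha = 13.1 ppm/C = 13.1e-6 /C
Step 2: dL = 13.1e-6 * 18 * 109
dL = 0.0257 um


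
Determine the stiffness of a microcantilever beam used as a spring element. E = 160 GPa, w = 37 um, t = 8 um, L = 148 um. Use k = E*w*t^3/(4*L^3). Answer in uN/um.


Step 1: Convert E to consistent units (1 GPa = 1000 uN/um^2).
E = 160 GPa = 160000 uN/um^2
Step 2: Compute t^3 = 8^3 = 512
Step 3: Compute L^3 = 148^3 = 3241792
Step 4: k = 160000 * 37 * 512 / (4 * 3241792)
k = 233.7473 uN/um


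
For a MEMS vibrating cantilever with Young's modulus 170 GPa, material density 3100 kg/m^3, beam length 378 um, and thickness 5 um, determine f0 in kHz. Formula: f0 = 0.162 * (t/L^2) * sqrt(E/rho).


Step 1: Convert units to SI.
t_SI = 5e-6 m, L_SI = 378e-6 m
Step 2: Calculate sqrt(E/rho).
sqrt(170e9 / 3100) = 7405.32 m/s
Step 3: Compute f0.
f0 = 0.162 * 5e-6 / (378e-6)^2 * 7405.32 = 41980.3 Hz = 41.98 kHz


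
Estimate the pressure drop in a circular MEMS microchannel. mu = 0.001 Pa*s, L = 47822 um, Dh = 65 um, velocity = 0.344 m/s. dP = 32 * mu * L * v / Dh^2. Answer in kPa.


Step 1: Convert to SI: L = 47822e-6 m, Dh = 65e-6 m
Step 2: dP = 32 * 0.001 * 47822e-6 * 0.344 / (65e-6)^2
Step 3: dP = 124597.53 Pa
Step 4: Convert to kPa: dP = 124.6 kPa


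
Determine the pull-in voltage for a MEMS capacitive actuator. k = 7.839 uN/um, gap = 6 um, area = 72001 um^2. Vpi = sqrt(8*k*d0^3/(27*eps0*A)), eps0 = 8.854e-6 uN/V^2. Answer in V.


Step 1: Compute numerator: 8 * k * d0^3 = 8 * 7.839 * 6^3 = 13545.792
Step 2: Compute denominator: 27 * eps0 * A = 27 * 8.854e-6 * 72001 = 17.212415
Step 3: Vpi = sqrt(13545.792 / 17.212415)
Vpi = 28.05 V


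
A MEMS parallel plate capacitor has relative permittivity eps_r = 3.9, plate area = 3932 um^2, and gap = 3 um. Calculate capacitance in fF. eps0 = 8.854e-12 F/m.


Step 1: Convert area to m^2: A = 3932e-12 m^2
Step 2: Convert gap to m: d = 3e-6 m
Step 3: C = eps0 * eps_r * A / d
C = 8.854e-12 * 3.9 * 3932e-12 / 3e-6
Step 4: Convert to fF (multiply by 1e15).
C = 45.26 fF
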